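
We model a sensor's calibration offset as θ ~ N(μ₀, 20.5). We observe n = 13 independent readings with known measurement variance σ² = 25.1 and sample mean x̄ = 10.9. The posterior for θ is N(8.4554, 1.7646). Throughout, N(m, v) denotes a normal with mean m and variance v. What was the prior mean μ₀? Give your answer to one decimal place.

μ₀ = -17.5

The posterior mean is a precision-weighted average: μ_n = (τ₀μ₀ + τ_data·x̄)/(τ₀+τ_data), with τ₀=1/σ₀² and τ_data=n/σ².
Here τ₀ = 1/20.5 = 0.048780 and τ_data = 13/25.1 = 0.517928, so τ_n = 0.566708.
Rearranging for μ₀: μ₀ = (μ_n·τ_n − τ_data·x̄)/τ₀ = (8.4554·0.566708 − 0.517928·10.9) / 0.048780 = -0.853672/0.048780 ≈ -17.5.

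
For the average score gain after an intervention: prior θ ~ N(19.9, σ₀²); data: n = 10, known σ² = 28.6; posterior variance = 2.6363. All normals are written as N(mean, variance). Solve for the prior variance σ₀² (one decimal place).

Posterior precision equals prior precision plus data precision: 1/σ_n² = 1/σ₀² + n/σ².
So 1/σ₀² = 1/2.6363 − 10/28.6 = 0.379320 − 0.349650 = 0.029670.
Hence σ₀² = 1/0.029670 ≈ 33.7.

σ₀² = 33.7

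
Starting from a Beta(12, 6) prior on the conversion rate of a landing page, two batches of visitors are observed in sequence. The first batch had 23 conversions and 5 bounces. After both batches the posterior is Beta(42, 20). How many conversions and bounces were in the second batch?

Sequential conjugate updates are equivalent to a single update on the pooled data, so total successes = posterior α − prior α and total failures = posterior β − prior β.
Total across both batches: 42−12=30 conversions, 20−6=14 bounces.
Subtract the first batch: 30−23=7 conversions and 14−5=9 bounces.

7 conversions and 9 bounces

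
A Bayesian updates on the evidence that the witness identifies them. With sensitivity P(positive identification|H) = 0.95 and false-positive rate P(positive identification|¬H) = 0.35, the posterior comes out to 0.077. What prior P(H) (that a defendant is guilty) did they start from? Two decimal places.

P(H) = 0.03

In odds form, posterior odds = prior odds × likelihood ratio, so prior odds = posterior odds ÷ LR.
Posterior odds = 0.077/(1−0.077) = 0.0834. LR = 0.95/0.35 = 2.7143.
Prior odds = 0.0834/2.7143 = 0.0307, so P(H) = 0.0307/(1+0.0307) ≈ 0.03.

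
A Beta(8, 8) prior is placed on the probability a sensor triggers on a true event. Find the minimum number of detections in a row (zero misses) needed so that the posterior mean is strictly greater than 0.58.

After k detections and 0 misses the posterior is Beta(8+k, 8), with mean (8+k)/(8+8+k).
Set (8+k)/(16+k) > 0.58 and solve: k > (0.58·16 − 8)/(1 − 0.58) = 3.048.
The smallest integer exceeding 3.048 is 4, and checking k=4: (12)/(20) = 0.6000 > 0.58.

k = 4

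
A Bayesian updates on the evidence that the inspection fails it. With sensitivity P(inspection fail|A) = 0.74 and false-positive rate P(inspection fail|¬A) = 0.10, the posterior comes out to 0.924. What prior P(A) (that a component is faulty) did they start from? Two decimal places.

P(A) = 0.62

Bayes' rule in odds form gives O(A|E) = O(A)·[P(E|A)/P(E|¬A)], hence O(A) = O(A|E)/LR.
Posterior odds = 0.924/(1−0.924) = 12.1579. LR = 0.74/0.10 = 7.4000.
Prior odds = 12.1579/7.4000 = 1.6430, so P(A) = 1.6430/(1+1.6430) ≈ 0.62.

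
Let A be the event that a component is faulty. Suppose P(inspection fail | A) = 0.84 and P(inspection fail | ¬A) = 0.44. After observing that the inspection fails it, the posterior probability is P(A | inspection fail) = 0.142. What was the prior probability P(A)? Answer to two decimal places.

Bayes' rule in odds form gives O(A|E) = O(A)·[P(E|A)/P(E|¬A)], hence O(A) = O(A|E)/LR.
Posterior odds = 0.142/(1−0.142) = 0.1655. LR = 0.84/0.44 = 1.9091.
Prior odds = 0.1655/1.9091 = 0.0867, so P(A) = 0.0867/(1+0.0867) ≈ 0.08.

P(A) = 0.08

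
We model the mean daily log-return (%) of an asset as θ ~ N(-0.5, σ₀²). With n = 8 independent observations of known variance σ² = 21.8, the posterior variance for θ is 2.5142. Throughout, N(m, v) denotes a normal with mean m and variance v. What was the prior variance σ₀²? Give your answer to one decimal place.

Posterior precision equals prior precision plus data precision: 1/σ_n² = 1/σ₀² + n/σ².
So 1/σ₀² = 1/2.5142 − 8/21.8 = 0.397741 − 0.366972 = 0.030769.
Hence σ₀² = 1/0.030769 ≈ 32.5.

σ₀² = 32.5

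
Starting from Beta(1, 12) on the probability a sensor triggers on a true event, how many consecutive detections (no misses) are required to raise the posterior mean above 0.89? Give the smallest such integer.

k = 97

After k detections and 0 misses the posterior is Beta(1+k, 12), with mean (1+k)/(1+12+k).
Set (1+k)/(13+k) > 0.89 and solve: k > (0.89·13 − 1)/(1 − 0.89) = 96.091.
The smallest integer exceeding 96.091 is 97.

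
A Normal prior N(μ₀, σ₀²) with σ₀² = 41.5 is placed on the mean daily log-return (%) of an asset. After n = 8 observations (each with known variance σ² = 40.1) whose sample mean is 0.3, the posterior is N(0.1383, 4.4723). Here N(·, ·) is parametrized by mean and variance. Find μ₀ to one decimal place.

The posterior mean is a precision-weighted average: μ_n = (τ₀μ₀ + τ_data·x̄)/(τ₀+τ_data), with τ₀=1/σ₀² and τ_data=n/σ².
Here τ₀ = 1/41.5 = 0.024096 and τ_data = 8/40.1 = 0.199501, so τ_n = 0.223597.
Rearranging for μ₀: μ₀ = (μ_n·τ_n − τ_data·x̄)/τ₀ = (0.1383·0.223597 − 0.199501·0.3) / 0.024096 = -0.028927/0.024096 ≈ -1.2.

μ₀ = -1.2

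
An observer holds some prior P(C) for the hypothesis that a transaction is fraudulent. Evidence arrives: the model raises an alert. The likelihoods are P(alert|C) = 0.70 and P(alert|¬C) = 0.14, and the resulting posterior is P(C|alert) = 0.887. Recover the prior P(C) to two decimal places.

P(C) = 0.61

In odds form, posterior odds = prior odds × likelihood ratio, so prior odds = posterior odds ÷ LR.
Posterior odds = 0.887/(1−0.887) = 7.8496. LR = 0.70/0.14 = 5.0000.
Prior odds = 7.8496/5.0000 = 1.5699, so P(C) = 1.5699/(1+1.5699) ≈ 0.61.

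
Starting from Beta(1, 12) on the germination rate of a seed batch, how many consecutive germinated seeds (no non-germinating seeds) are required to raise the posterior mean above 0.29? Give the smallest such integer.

k = 4

After k germinated seeds and 0 non-germinating seeds the posterior is Beta(1+k, 12), with mean (1+k)/(1+12+k).
Set (1+k)/(13+k) > 0.29 and solve: k > (0.29·13 − 1)/(1 − 0.29) = 3.901.
The smallest integer exceeding 3.901 is 4, and checking k=4: (5)/(17) = 0.2941 > 0.29.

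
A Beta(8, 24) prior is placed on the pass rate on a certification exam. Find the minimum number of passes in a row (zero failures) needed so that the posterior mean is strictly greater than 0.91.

After k passes and 0 failures the posterior is Beta(8+k, 24), with mean (8+k)/(8+24+k).
Set (8+k)/(32+k) > 0.91 and solve: k > (0.91·32 − 8)/(1 − 0.91) = 234.667.
The smallest integer exceeding 234.667 is 235, and checking k=235: (243)/(267) = 0.9101 > 0.91.

k = 235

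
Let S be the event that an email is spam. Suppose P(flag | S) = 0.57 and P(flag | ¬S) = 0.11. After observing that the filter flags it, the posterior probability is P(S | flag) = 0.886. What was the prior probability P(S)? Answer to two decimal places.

P(S) = 0.60

Bayes' rule in odds form gives O(S|E) = O(S)·[P(E|S)/P(E|¬S)], hence O(S) = O(S|E)/LR.
Posterior odds = 0.886/(1−0.886) = 7.7719. LR = 0.57/0.11 = 5.1818.
Prior odds = 7.7719/5.1818 = 1.4998, so P(S) = 1.4998/(1+1.4998) ≈ 0.60.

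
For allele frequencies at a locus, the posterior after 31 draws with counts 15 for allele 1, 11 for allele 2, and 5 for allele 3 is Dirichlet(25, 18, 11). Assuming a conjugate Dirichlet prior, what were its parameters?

For a Dirichlet(α) prior with multinomial counts c, the posterior is Dirichlet(α + c) componentwise.
Subtract each count from the matching posterior parameter: 25−15=10, 18−11=7, 11−5=6.

Dirichlet(10, 7, 6)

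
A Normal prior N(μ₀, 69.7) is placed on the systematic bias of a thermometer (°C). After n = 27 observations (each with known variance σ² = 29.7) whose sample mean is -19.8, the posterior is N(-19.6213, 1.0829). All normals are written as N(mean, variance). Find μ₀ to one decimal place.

μ₀ = -8.3

The posterior mean is a precision-weighted average: μ_n = (τ₀μ₀ + τ_data·x̄)/(τ₀+τ_data), with τ₀=1/σ₀² and τ_data=n/σ².
Here τ₀ = 1/69.7 = 0.014347 and τ_data = 27/29.7 = 0.909091, so τ_n = 0.923438.
Rearranging for μ₀: μ₀ = (μ_n·τ_n − τ_data·x̄)/τ₀ = (-19.6213·0.923438 − 0.909091·-19.8) / 0.014347 = -0.119052/0.014347 ≈ -8.3.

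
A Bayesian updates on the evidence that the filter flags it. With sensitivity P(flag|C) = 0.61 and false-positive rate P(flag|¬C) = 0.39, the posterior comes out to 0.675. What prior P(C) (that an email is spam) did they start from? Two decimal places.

Bayes' rule in odds form gives O(C|E) = O(C)·[P(E|C)/P(E|¬C)], hence O(C) = O(C|E)/LR.
Posterior odds = 0.675/(1−0.675) = 2.0769. LR = 0.61/0.39 = 1.5641.
Prior odds = 2.0769/1.5641 = 1.3279, so P(C) = 1.3279/(1+1.3279) ≈ 0.57.

P(C) = 0.57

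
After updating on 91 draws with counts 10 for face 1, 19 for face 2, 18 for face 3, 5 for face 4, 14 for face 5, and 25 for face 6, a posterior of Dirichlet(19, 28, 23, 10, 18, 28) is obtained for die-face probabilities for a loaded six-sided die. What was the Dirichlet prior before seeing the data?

Dirichlet(9, 9, 5, 5, 4, 3)

For a Dirichlet(α) prior with multinomial counts c, the posterior is Dirichlet(α + c) componentwise.
Subtract each count from the matching posterior parameter: 19−10=9, 28−19=9, 23−18=5, 10−5=5, 18−14=4, 28−25=3.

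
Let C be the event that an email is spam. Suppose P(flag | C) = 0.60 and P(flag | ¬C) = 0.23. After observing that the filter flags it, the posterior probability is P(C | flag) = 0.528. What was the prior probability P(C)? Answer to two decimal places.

Bayes' rule in odds form gives O(C|E) = O(C)·[P(E|C)/P(E|¬C)], hence O(C) = O(C|E)/LR.
Posterior odds = 0.528/(1−0.528) = 1.1186. LR = 0.60/0.23 = 2.6087.
Prior odds = 1.1186/2.6087 = 0.4288, so P(C) = 0.4288/(1+0.4288) ≈ 0.30.

P(C) = 0.30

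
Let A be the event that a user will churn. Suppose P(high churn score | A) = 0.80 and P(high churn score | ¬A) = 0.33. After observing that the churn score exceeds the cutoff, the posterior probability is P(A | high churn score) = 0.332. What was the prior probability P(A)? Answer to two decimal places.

P(A) = 0.17

Bayes' rule in odds form gives O(A|E) = O(A)·[P(E|A)/P(E|¬A)], hence O(A) = O(A|E)/LR.
Posterior odds = 0.332/(1−0.332) = 0.4970. LR = 0.80/0.33 = 2.4242.
Prior odds = 0.4970/2.4242 = 0.2050, so P(A) = 0.2050/(1+0.2050) ≈ 0.17.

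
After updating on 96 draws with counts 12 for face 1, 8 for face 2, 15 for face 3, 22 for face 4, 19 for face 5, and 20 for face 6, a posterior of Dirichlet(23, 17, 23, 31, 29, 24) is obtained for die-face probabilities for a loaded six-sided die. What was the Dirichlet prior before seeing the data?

For a Dirichlet(α) prior with multinomial counts c, the posterior is Dirichlet(α + c) componentwise.
Subtract each count from the matching posterior parameter: 23−12=11, 17−8=9, 23−15=8, 31−22=9, 29−19=10, 24−20=4.

Dirichlet(11, 9, 8, 9, 10, 4)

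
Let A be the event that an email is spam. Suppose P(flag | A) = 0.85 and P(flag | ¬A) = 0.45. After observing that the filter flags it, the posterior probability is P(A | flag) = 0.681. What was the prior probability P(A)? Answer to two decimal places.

P(A) = 0.53

In odds form, posterior odds = prior odds × likelihood ratio, so prior odds = posterior odds ÷ LR.
Posterior odds = 0.681/(1−0.681) = 2.1348. LR = 0.85/0.45 = 1.8889.
Prior odds = 2.1348/1.8889 = 1.1302, so P(A) = 1.1302/(1+1.1302) ≈ 0.53.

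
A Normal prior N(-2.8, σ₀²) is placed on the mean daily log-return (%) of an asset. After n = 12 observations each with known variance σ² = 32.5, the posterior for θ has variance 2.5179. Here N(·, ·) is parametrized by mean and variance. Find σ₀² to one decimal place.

σ₀² = 35.8

For the Normal–Normal model with known σ², precisions add: τ_n = τ₀ + n/σ².
So 1/σ₀² = 1/2.5179 − 12/32.5 = 0.397156 − 0.369231 = 0.027925.
Hence σ₀² = 1/0.027925 ≈ 35.8.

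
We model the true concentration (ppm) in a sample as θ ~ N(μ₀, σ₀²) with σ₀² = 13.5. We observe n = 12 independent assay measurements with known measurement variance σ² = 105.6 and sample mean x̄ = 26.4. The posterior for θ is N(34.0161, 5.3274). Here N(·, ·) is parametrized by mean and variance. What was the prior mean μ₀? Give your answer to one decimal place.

μ₀ = 45.7

With known observation variance, the Normal–Normal posterior has precision τ_n = τ₀ + n/σ² and mean μ_n = (τ₀μ₀ + (n/σ²)x̄)/τ_n.
Here τ₀ = 1/13.5 = 0.074074 and τ_data = 12/105.6 = 0.113636, so τ_n = 0.187710.
Rearranging for μ₀: μ₀ = (μ_n·τ_n − τ_data·x̄)/τ₀ = (34.0161·0.187710 − 0.113636·26.4) / 0.074074 = 3.385172/0.074074 ≈ 45.7.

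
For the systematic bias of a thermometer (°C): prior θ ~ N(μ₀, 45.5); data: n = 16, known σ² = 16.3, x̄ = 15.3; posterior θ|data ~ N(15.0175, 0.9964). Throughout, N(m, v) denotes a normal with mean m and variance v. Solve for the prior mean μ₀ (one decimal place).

With known observation variance, the Normal–Normal posterior has precision τ_n = τ₀ + n/σ² and mean μ_n = (τ₀μ₀ + (n/σ²)x̄)/τ_n.
Here τ₀ = 1/45.5 = 0.021978 and τ_data = 16/16.3 = 0.981595, so τ_n = 1.003573.
Rearranging for μ₀: μ₀ = (μ_n·τ_n − τ_data·x̄)/τ₀ = (15.0175·1.003573 − 0.981595·15.3) / 0.021978 = 0.052754/0.021978 ≈ 2.4.

μ₀ = 2.4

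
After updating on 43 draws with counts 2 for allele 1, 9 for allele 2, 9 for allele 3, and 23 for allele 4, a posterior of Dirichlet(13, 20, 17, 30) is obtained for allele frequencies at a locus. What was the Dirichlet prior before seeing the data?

Dirichlet(11, 11, 8, 7)

For a Dirichlet(α) prior with multinomial counts c, the posterior is Dirichlet(α + c) componentwise.
Subtract each count from the matching posterior parameter: 13−2=11, 20−9=11, 17−9=8, 30−23=7.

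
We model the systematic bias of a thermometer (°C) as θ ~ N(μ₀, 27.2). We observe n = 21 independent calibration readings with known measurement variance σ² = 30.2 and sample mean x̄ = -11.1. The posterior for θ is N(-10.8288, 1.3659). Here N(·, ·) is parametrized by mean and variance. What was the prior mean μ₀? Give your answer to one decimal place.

With known observation variance, the Normal–Normal posterior has precision τ_n = τ₀ + n/σ² and mean μ_n = (τ₀μ₀ + (n/σ²)x̄)/τ_n.
Here τ₀ = 1/27.2 = 0.036765 and τ_data = 21/30.2 = 0.695364, so τ_n = 0.732129.
Rearranging for μ₀: μ₀ = (μ_n·τ_n − τ_data·x̄)/τ₀ = (-10.8288·0.732129 − 0.695364·-11.1) / 0.036765 = -0.209538/0.036765 ≈ -5.7.

μ₀ = -5.7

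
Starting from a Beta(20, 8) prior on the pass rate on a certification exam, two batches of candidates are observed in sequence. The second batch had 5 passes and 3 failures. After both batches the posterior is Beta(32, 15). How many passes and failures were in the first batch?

Sequential conjugate updates are equivalent to a single update on the pooled data, so total successes = posterior α − prior α and total failures = posterior β − prior β.
Total across both batches: 32−20=12 passes, 15−8=7 failures.
Subtract the second batch: 12−5=7 passes and 7−3=4 failures.

7 passes and 4 failures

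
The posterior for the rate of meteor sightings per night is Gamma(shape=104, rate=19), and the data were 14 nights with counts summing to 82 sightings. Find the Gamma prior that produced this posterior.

A Gamma(α, β) prior (rate parametrization) on a Poisson rate with n observations summing to S gives posterior Gamma(α+S, β+n).
So α = 104 − 82 = 22 and β = 19 − 14 = 5.

Gamma(shape=22, rate=5)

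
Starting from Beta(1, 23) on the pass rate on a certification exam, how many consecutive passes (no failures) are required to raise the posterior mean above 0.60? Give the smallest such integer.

k = 34

After k passes and 0 failures the posterior is Beta(1+k, 23), with mean (1+k)/(1+23+k).
Set (1+k)/(24+k) > 0.60 and solve: k > (0.60·24 − 1)/(1 − 0.60) = 33.500.
The smallest integer exceeding 33.500 is 34.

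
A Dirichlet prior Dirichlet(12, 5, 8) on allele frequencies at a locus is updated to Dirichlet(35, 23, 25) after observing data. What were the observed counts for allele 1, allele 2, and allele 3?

counts (23, 18, 17)

For a Dirichlet(α) prior with multinomial counts c, the posterior is Dirichlet(α + c) componentwise.
Counts are posterior − prior componentwise: 35−12=23, 23−5=18, 25−8=17.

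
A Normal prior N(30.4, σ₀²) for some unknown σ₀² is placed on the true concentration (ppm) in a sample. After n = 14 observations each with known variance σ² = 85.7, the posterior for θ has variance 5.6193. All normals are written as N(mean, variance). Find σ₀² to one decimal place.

σ₀² = 68.5

For the Normal–Normal model with known σ², precisions add: τ_n = τ₀ + n/σ².
So 1/σ₀² = 1/5.6193 − 14/85.7 = 0.177958 − 0.163361 = 0.014597.
Hence σ₀² = 1/0.014597 ≈ 68.5.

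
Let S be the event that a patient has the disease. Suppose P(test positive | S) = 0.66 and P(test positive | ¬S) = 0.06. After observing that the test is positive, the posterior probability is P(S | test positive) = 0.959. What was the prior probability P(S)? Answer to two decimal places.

P(S) = 0.68

In odds form, posterior odds = prior odds × likelihood ratio, so prior odds = posterior odds ÷ LR.
Posterior odds = 0.959/(1−0.959) = 23.3902. LR = 0.66/0.06 = 11.0000.
Prior odds = 23.3902/11.0000 = 2.1264, so P(S) = 2.1264/(1+2.1264) ≈ 0.68.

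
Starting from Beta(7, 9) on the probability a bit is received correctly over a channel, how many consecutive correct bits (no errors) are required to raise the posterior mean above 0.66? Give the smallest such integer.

k = 11

After k correct bits and 0 errors the posterior is Beta(7+k, 9), with mean (7+k)/(7+9+k).
Set (7+k)/(16+k) > 0.66 and solve: k > (0.66·16 − 7)/(1 − 0.66) = 10.471.
The smallest integer exceeding 10.471 is 11.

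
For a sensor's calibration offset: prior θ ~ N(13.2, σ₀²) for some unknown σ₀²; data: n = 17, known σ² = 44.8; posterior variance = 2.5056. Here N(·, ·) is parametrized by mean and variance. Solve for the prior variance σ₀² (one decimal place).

For the Normal–Normal model with known σ², precisions add: τ_n = τ₀ + n/σ².
So 1/σ₀² = 1/2.5056 − 17/44.8 = 0.399106 − 0.379464 = 0.019642.
Hence σ₀² = 1/0.019642 ≈ 50.9.

σ₀² = 50.9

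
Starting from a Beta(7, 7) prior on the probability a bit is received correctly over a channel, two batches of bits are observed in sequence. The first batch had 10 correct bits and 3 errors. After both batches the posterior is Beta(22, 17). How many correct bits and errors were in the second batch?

5 correct bits and 7 errors

Because Beta–binomial updating is additive in the counts, the combined data contributed (α_post−α_prior, β_post−β_prior) successes and failures.
Total across both batches: 22−7=15 correct bits, 17−7=10 errors.
Subtract the first batch: 15−10=5 correct bits and 10−3=7 errors.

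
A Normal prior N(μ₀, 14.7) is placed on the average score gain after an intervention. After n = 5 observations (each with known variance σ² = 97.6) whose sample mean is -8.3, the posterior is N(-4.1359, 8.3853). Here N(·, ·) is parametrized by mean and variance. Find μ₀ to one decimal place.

With known observation variance, the Normal–Normal posterior has precision τ_n = τ₀ + n/σ² and mean μ_n = (τ₀μ₀ + (n/σ²)x̄)/τ_n.
Here τ₀ = 1/14.7 = 0.068027 and τ_data = 5/97.6 = 0.051230, so τ_n = 0.119257.
Rearranging for μ₀: μ₀ = (μ_n·τ_n − τ_data·x̄)/τ₀ = (-4.1359·0.119257 − 0.051230·-8.3) / 0.068027 = -0.068026/0.068027 ≈ -1.0.

μ₀ = -1.0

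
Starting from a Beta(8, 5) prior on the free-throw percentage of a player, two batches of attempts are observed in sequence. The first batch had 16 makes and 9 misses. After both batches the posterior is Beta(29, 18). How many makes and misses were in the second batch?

5 makes and 4 misses

Sequential conjugate updates are equivalent to a single update on the pooled data, so total successes = posterior α − prior α and total failures = posterior β − prior β.
Total across both batches: 29−8=21 makes, 18−5=13 misses.
Subtract the first batch: 21−16=5 makes and 13−9=4 misses.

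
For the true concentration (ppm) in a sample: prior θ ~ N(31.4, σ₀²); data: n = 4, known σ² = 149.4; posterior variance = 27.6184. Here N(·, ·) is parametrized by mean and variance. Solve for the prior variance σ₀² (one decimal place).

Posterior precision equals prior precision plus data precision: 1/σ_n² = 1/σ₀² + n/σ².
So 1/σ₀² = 1/27.6184 − 4/149.4 = 0.036208 − 0.026774 = 0.009434.
Hence σ₀² = 1/0.009434 ≈ 106.0.

σ₀² = 106.0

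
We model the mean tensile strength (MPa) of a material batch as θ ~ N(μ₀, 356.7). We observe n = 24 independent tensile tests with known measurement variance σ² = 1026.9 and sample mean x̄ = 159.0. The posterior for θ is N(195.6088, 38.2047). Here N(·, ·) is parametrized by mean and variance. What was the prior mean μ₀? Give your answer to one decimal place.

With known observation variance, the Normal–Normal posterior has precision τ_n = τ₀ + n/σ² and mean μ_n = (τ₀μ₀ + (n/σ²)x̄)/τ_n.
Here τ₀ = 1/356.7 = 0.002803 and τ_data = 24/1026.9 = 0.023371, so τ_n = 0.026174.
Rearranging for μ₀: μ₀ = (μ_n·τ_n − τ_data·x̄)/τ₀ = (195.6088·0.026174 − 0.023371·159.0) / 0.002803 = 1.403876/0.002803 ≈ 500.8.

μ₀ = 500.8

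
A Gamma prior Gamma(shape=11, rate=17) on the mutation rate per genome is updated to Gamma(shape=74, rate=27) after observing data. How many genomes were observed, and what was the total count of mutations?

n = 10 genomes with total 63 mutations

A Gamma(α, β) prior (rate parametrization) on a Poisson rate with n observations summing to S gives posterior Gamma(α+S, β+n).
Matching: Σxᵢ = 74 − 11 = 63 and n = 27 − 17 = 10.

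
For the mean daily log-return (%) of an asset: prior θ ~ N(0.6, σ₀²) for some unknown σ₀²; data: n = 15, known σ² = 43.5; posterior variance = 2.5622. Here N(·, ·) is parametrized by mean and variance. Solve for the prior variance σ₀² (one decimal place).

σ₀² = 22.0

For the Normal–Normal model with known σ², precisions add: τ_n = τ₀ + n/σ².
So 1/σ₀² = 1/2.5622 − 15/43.5 = 0.390290 − 0.344828 = 0.045462.
Hence σ₀² = 1/0.045462 ≈ 22.0.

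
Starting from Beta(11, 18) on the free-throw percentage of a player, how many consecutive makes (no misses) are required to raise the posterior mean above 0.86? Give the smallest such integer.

After k makes and 0 misses the posterior is Beta(11+k, 18), with mean (11+k)/(11+18+k).
Set (11+k)/(29+k) > 0.86 and solve: k > (0.86·29 − 11)/(1 − 0.86) = 99.571.
The smallest integer exceeding 99.571 is 100.

k = 100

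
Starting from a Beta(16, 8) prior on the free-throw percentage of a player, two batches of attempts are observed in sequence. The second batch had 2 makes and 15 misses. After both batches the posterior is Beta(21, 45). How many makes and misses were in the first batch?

Sequential conjugate updates are equivalent to a single update on the pooled data, so total successes = posterior α − prior α and total failures = posterior β − prior β.
Total across both batches: 21−16=5 makes, 45−8=37 misses.
Subtract the second batch: 5−2=3 makes and 37−15=22 misses.

3 makes and 22 misses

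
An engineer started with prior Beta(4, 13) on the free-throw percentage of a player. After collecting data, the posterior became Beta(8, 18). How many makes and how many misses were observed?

4 makes and 5 misses

Beta is conjugate to the binomial likelihood: posterior = Beta(a+s, b+f).
So s = 8 − 4 = 4 and f = 18 − 13 = 5.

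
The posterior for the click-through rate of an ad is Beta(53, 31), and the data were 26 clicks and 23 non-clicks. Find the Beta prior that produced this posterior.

Under Beta–binomial conjugacy the posterior parameters are (α+s, β+f).
Subtract the data counts: 53−26=27, 31−23=8.

Beta(27, 8)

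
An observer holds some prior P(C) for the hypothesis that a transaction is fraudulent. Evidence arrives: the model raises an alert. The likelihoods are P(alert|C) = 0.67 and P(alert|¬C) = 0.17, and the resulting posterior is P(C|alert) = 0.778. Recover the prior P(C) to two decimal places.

P(C) = 0.47

In odds form, posterior odds = prior odds × likelihood ratio, so prior odds = posterior odds ÷ LR.
Posterior odds = 0.778/(1−0.778) = 3.5045. LR = 0.67/0.17 = 3.9412.
Prior odds = 3.5045/3.9412 = 0.8892, so P(C) = 0.8892/(1+0.8892) ≈ 0.47.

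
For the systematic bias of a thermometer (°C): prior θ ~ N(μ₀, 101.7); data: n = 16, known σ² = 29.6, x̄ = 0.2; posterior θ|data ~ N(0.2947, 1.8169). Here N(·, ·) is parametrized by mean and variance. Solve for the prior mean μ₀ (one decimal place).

μ₀ = 5.5

The posterior mean is a precision-weighted average: μ_n = (τ₀μ₀ + τ_data·x̄)/(τ₀+τ_data), with τ₀=1/σ₀² and τ_data=n/σ².
Here τ₀ = 1/101.7 = 0.009833 and τ_data = 16/29.6 = 0.540541, so τ_n = 0.550374.
Rearranging for μ₀: μ₀ = (μ_n·τ_n − τ_data·x̄)/τ₀ = (0.2947·0.550374 − 0.540541·0.2) / 0.009833 = 0.054087/0.009833 ≈ 5.5.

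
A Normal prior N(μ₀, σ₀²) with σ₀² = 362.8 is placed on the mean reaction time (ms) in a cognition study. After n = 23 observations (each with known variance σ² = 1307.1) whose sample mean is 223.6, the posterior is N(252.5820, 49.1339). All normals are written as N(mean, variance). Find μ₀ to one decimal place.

With known observation variance, the Normal–Normal posterior has precision τ_n = τ₀ + n/σ² and mean μ_n = (τ₀μ₀ + (n/σ²)x̄)/τ_n.
Here τ₀ = 1/362.8 = 0.002756 and τ_data = 23/1307.1 = 0.017596, so τ_n = 0.020352.
Rearranging for μ₀: μ₀ = (μ_n·τ_n − τ_data·x̄)/τ₀ = (252.5820·0.020352 − 0.017596·223.6) / 0.002756 = 1.206083/0.002756 ≈ 437.6.

μ₀ = 437.6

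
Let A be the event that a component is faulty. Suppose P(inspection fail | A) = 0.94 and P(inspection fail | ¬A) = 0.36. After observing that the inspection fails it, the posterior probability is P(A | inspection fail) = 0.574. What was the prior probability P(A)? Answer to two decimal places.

In odds form, posterior odds = prior odds × likelihood ratio, so prior odds = posterior odds ÷ LR.
Posterior odds = 0.574/(1−0.574) = 1.3474. LR = 0.94/0.36 = 2.6111.
Prior odds = 1.3474/2.6111 = 0.5160, so P(A) = 0.5160/(1+0.5160) ≈ 0.34.

P(A) = 0.34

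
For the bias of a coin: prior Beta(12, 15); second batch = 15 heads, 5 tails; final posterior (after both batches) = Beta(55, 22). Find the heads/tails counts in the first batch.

Because Beta–binomial updating is additive in the counts, the combined data contributed (α_post−α_prior, β_post−β_prior) successes and failures.
Total across both batches: 55−12=43 heads, 22−15=7 tails.
Subtract the second batch: 43−15=28 heads and 7−5=2 tails.

28 heads and 2 tails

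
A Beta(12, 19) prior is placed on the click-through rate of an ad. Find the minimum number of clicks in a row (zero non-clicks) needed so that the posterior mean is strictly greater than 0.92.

k = 207

After k clicks and 0 non-clicks the posterior is Beta(12+k, 19), with mean (12+k)/(12+19+k).
Set (12+k)/(31+k) > 0.92 and solve: k > (0.92·31 − 12)/(1 − 0.92) = 206.500.
The smallest integer exceeding 206.500 is 207.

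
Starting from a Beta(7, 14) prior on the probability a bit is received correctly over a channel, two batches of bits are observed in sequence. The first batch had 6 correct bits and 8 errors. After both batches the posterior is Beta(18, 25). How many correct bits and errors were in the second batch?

Sequential conjugate updates are equivalent to a single update on the pooled data, so total successes = posterior α − prior α and total failures = posterior β − prior β.
Total across both batches: 18−7=11 correct bits, 25−14=11 errors.
Subtract the first batch: 11−6=5 correct bits and 11−8=3 errors.

5 correct bits and 3 errors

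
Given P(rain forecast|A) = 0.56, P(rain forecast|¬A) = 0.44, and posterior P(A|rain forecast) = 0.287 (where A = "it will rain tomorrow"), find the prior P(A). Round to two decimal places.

P(A) = 0.24

In odds form, posterior odds = prior odds × likelihood ratio, so prior odds = posterior odds ÷ LR.
Posterior odds = 0.287/(1−0.287) = 0.4025. LR = 0.56/0.44 = 1.2727.
Prior odds = 0.4025/1.2727 = 0.3163, so P(A) = 0.3163/(1+0.3163) ≈ 0.24.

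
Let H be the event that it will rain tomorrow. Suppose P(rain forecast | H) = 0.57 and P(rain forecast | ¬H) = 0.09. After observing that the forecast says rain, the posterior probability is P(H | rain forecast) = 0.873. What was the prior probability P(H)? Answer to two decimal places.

P(H) = 0.52

In odds form, posterior odds = prior odds × likelihood ratio, so prior odds = posterior odds ÷ LR.
Posterior odds = 0.873/(1−0.873) = 6.8740. LR = 0.57/0.09 = 6.3333.
Prior odds = 6.8740/6.3333 = 1.0854, so P(H) = 1.0854/(1+1.0854) ≈ 0.52.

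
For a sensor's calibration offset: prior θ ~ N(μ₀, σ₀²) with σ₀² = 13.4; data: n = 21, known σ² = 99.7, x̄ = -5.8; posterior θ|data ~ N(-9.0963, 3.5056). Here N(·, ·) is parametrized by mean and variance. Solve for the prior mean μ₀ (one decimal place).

With known observation variance, the Normal–Normal posterior has precision τ_n = τ₀ + n/σ² and mean μ_n = (τ₀μ₀ + (n/σ²)x̄)/τ_n.
Here τ₀ = 1/13.4 = 0.074627 and τ_data = 21/99.7 = 0.210632, so τ_n = 0.285259.
Rearranging for μ₀: μ₀ = (μ_n·τ_n − τ_data·x̄)/τ₀ = (-9.0963·0.285259 − 0.210632·-5.8) / 0.074627 = -1.373136/0.074627 ≈ -18.4.

μ₀ = -18.4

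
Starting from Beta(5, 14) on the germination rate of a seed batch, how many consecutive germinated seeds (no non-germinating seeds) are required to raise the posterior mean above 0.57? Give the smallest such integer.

After k germinated seeds and 0 non-germinating seeds the posterior is Beta(5+k, 14), with mean (5+k)/(5+14+k).
Set (5+k)/(19+k) > 0.57 and solve: k > (0.57·19 − 5)/(1 − 0.57) = 13.558.
The smallest integer exceeding 13.558 is 14.

k = 14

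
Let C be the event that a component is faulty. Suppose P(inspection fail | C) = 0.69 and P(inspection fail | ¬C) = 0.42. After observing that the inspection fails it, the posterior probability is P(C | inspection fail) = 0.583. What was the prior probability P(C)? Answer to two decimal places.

Bayes' rule in odds form gives O(C|E) = O(C)·[P(E|C)/P(E|¬C)], hence O(C) = O(C|E)/LR.
Posterior odds = 0.583/(1−0.583) = 1.3981. LR = 0.69/0.42 = 1.6429.
Prior odds = 1.3981/1.6429 = 0.8510, so P(C) = 0.8510/(1+0.8510) ≈ 0.46.

P(C) = 0.46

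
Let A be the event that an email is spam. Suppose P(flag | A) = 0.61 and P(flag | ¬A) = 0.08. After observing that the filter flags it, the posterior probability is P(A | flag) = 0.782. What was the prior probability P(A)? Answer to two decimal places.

Bayes' rule in odds form gives O(A|E) = O(A)·[P(E|A)/P(E|¬A)], hence O(A) = O(A|E)/LR.
Posterior odds = 0.782/(1−0.782) = 3.5872. LR = 0.61/0.08 = 7.6250.
Prior odds = 3.5872/7.6250 = 0.4705, so P(A) = 0.4705/(1+0.4705) ≈ 0.32.

P(A) = 0.32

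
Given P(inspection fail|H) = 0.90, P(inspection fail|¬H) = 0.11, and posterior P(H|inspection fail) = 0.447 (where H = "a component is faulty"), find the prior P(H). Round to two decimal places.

In odds form, posterior odds = prior odds × likelihood ratio, so prior odds = posterior odds ÷ LR.
Posterior odds = 0.447/(1−0.447) = 0.8083. LR = 0.90/0.11 = 8.1818.
Prior odds = 0.8083/8.1818 = 0.0988, so P(H) = 0.0988/(1+0.0988) ≈ 0.09.

P(H) = 0.09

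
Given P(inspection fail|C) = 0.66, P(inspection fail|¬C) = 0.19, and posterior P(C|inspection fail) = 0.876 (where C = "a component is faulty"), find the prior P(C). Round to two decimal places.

P(C) = 0.67

Bayes' rule in odds form gives O(C|E) = O(C)·[P(E|C)/P(E|¬C)], hence O(C) = O(C|E)/LR.
Posterior odds = 0.876/(1−0.876) = 7.0645. LR = 0.66/0.19 = 3.4737.
Prior odds = 7.0645/3.4737 = 2.0337, so P(C) = 2.0337/(1+2.0337) ≈ 0.67.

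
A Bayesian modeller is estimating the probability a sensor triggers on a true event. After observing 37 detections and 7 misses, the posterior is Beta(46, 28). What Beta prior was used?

Beta is conjugate to the binomial likelihood: posterior = Beta(a+s, b+f).
So a = 46 − 37 = 9 and b = 28 − 7 = 21.

Beta(9, 21)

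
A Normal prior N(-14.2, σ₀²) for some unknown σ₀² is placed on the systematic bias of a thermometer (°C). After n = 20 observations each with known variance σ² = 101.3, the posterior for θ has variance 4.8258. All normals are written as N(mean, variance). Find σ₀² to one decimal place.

For the Normal–Normal model with known σ², precisions add: τ_n = τ₀ + n/σ².
So 1/σ₀² = 1/4.8258 − 20/101.3 = 0.207220 − 0.197433 = 0.009787.
Hence σ₀² = 1/0.009787 ≈ 102.2.

σ₀² = 102.2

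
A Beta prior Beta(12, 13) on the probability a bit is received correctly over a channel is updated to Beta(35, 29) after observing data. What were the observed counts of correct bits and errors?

23 correct bits and 16 errors

A Beta(a, b) prior with s successes and f failures in binomial data gives a Beta(a+s, b+f) posterior.
Match parameters: s=35−12=23, f=29−13=16.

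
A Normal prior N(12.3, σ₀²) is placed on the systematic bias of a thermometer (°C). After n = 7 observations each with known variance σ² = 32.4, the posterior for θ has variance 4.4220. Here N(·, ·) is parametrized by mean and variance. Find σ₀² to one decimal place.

For the Normal–Normal model with known σ², precisions add: τ_n = τ₀ + n/σ².
So 1/σ₀² = 1/4.4220 − 7/32.4 = 0.226142 − 0.216049 = 0.010093.
Hence σ₀² = 1/0.010093 ≈ 99.1.

σ₀² = 99.1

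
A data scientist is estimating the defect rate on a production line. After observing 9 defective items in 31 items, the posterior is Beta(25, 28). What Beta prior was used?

Beta(16, 6)

Beta is conjugate to the binomial likelihood: posterior = Beta(a+s, b+f).
Subtract the data counts: 25−9=16, 28−22=6.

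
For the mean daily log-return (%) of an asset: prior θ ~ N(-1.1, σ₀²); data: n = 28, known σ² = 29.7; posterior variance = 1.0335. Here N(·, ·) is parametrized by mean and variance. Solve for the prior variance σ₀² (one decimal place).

Posterior precision equals prior precision plus data precision: 1/σ_n² = 1/σ₀² + n/σ².
So 1/σ₀² = 1/1.0335 − 28/29.7 = 0.967586 − 0.942761 = 0.024825.
Hence σ₀² = 1/0.024825 ≈ 40.3.

σ₀² = 40.3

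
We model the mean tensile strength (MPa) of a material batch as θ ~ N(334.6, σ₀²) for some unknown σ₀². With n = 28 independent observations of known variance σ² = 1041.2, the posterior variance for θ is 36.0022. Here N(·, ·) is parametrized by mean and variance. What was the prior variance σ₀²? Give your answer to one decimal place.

Posterior precision equals prior precision plus data precision: 1/σ_n² = 1/σ₀² + n/σ².
So 1/σ₀² = 1/36.0022 − 28/1041.2 = 0.027776 − 0.026892 = 0.000884.
Hence σ₀² = 1/0.000884 ≈ 1131.2.

σ₀² = 1131.2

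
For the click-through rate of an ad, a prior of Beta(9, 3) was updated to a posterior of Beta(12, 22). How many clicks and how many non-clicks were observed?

3 clicks and 19 non-clicks

Beta is conjugate to the binomial likelihood: posterior = Beta(α+s, β+f).
Match parameters: s=12−9=3, f=22−3=19.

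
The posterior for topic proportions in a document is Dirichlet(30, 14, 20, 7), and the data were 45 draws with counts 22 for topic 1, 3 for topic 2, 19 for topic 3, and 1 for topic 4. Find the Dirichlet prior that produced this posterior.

Dirichlet(8, 11, 1, 6)

For a Dirichlet(α) prior with multinomial counts c, the posterior is Dirichlet(α + c) componentwise.
Subtract each count from the matching posterior parameter: 30−22=8, 14−3=11, 20−19=1, 7−1=6.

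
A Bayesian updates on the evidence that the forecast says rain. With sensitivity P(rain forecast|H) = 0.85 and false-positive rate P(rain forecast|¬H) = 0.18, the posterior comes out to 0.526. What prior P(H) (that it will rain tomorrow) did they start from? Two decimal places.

Bayes' rule in odds form gives O(H|E) = O(H)·[P(E|H)/P(E|¬H)], hence O(H) = O(H|E)/LR.
Posterior odds = 0.526/(1−0.526) = 1.1097. LR = 0.85/0.18 = 4.7222.
Prior odds = 1.1097/4.7222 = 0.2350, so P(H) = 0.2350/(1+0.2350) ≈ 0.19.

P(H) = 0.19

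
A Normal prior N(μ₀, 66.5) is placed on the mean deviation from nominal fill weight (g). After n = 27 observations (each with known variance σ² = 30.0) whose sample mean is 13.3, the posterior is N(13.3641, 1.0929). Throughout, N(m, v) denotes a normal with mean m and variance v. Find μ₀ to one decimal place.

With known observation variance, the Normal–Normal posterior has precision τ_n = τ₀ + n/σ² and mean μ_n = (τ₀μ₀ + (n/σ²)x̄)/τ_n.
Here τ₀ = 1/66.5 = 0.015038 and τ_data = 27/30.0 = 0.900000, so τ_n = 0.915038.
Rearranging for μ₀: μ₀ = (μ_n·τ_n − τ_data·x̄)/τ₀ = (13.3641·0.915038 − 0.900000·13.3) / 0.015038 = 0.258659/0.015038 ≈ 17.2.

μ₀ = 17.2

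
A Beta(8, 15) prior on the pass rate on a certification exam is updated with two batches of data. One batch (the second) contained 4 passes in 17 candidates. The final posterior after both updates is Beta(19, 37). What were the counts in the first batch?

Because Beta–binomial updating is additive in the counts, the combined data contributed (α_post−α_prior, β_post−β_prior) successes and failures.
Total across both batches: 19−8=11 passes, 37−15=22 failures.
Subtract the second batch: 11−4=7 passes and 22−13=9 failures.

7 passes and 9 failures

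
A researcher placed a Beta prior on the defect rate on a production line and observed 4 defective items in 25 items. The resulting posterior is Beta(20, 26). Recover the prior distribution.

Beta(16, 5)

Under Beta–binomial conjugacy the posterior parameters are (a+s, b+f).
So a = 20 − 4 = 16 and b = 26 − 21 = 5.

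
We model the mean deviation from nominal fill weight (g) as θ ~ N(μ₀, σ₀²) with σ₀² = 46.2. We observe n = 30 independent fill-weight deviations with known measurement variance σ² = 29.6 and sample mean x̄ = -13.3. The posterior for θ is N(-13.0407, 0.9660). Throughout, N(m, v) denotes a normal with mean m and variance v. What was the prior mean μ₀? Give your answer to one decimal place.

With known observation variance, the Normal–Normal posterior has precision τ_n = τ₀ + n/σ² and mean μ_n = (τ₀μ₀ + (n/σ²)x̄)/τ_n.
Here τ₀ = 1/46.2 = 0.021645 and τ_data = 30/29.6 = 1.013514, so τ_n = 1.035159.
Rearranging for μ₀: μ₀ = (μ_n·τ_n − τ_data·x̄)/τ₀ = (-13.0407·1.035159 − 1.013514·-13.3) / 0.021645 = -0.019462/0.021645 ≈ -0.9.

μ₀ = -0.9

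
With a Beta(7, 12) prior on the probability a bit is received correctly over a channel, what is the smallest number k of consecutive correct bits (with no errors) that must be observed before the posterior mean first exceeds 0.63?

After k correct bits and 0 errors the posterior is Beta(7+k, 12), with mean (7+k)/(7+12+k).
Set (7+k)/(19+k) > 0.63 and solve: k > (0.63·19 − 7)/(1 − 0.63) = 13.432.
The smallest integer exceeding 13.432 is 14, and checking k=14: (21)/(33) = 0.6364 > 0.63.

k = 14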